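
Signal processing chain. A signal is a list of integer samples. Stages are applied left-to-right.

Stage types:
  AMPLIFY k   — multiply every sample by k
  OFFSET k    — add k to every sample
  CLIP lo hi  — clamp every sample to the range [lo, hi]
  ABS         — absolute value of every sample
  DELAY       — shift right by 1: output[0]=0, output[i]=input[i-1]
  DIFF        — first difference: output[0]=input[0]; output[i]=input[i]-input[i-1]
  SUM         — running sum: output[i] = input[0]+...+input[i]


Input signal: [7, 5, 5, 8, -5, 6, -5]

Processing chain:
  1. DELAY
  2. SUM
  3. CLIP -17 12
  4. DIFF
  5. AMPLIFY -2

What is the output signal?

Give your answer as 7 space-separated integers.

Input: [7, 5, 5, 8, -5, 6, -5]
Stage 1 (DELAY): [0, 7, 5, 5, 8, -5, 6] = [0, 7, 5, 5, 8, -5, 6] -> [0, 7, 5, 5, 8, -5, 6]
Stage 2 (SUM): sum[0..0]=0, sum[0..1]=7, sum[0..2]=12, sum[0..3]=17, sum[0..4]=25, sum[0..5]=20, sum[0..6]=26 -> [0, 7, 12, 17, 25, 20, 26]
Stage 3 (CLIP -17 12): clip(0,-17,12)=0, clip(7,-17,12)=7, clip(12,-17,12)=12, clip(17,-17,12)=12, clip(25,-17,12)=12, clip(20,-17,12)=12, clip(26,-17,12)=12 -> [0, 7, 12, 12, 12, 12, 12]
Stage 4 (DIFF): s[0]=0, 7-0=7, 12-7=5, 12-12=0, 12-12=0, 12-12=0, 12-12=0 -> [0, 7, 5, 0, 0, 0, 0]
Stage 5 (AMPLIFY -2): 0*-2=0, 7*-2=-14, 5*-2=-10, 0*-2=0, 0*-2=0, 0*-2=0, 0*-2=0 -> [0, -14, -10, 0, 0, 0, 0]

Answer: 0 -14 -10 0 0 0 0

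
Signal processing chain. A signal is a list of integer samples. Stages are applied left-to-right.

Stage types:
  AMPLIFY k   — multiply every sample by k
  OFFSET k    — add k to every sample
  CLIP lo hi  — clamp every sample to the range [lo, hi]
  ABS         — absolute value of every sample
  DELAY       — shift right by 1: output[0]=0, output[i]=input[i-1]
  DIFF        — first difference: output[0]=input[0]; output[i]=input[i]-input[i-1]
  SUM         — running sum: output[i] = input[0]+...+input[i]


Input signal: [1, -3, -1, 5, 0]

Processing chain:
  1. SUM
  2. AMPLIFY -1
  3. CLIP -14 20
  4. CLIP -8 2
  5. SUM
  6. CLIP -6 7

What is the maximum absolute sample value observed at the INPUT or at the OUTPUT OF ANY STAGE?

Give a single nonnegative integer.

Input: [1, -3, -1, 5, 0] (max |s|=5)
Stage 1 (SUM): sum[0..0]=1, sum[0..1]=-2, sum[0..2]=-3, sum[0..3]=2, sum[0..4]=2 -> [1, -2, -3, 2, 2] (max |s|=3)
Stage 2 (AMPLIFY -1): 1*-1=-1, -2*-1=2, -3*-1=3, 2*-1=-2, 2*-1=-2 -> [-1, 2, 3, -2, -2] (max |s|=3)
Stage 3 (CLIP -14 20): clip(-1,-14,20)=-1, clip(2,-14,20)=2, clip(3,-14,20)=3, clip(-2,-14,20)=-2, clip(-2,-14,20)=-2 -> [-1, 2, 3, -2, -2] (max |s|=3)
Stage 4 (CLIP -8 2): clip(-1,-8,2)=-1, clip(2,-8,2)=2, clip(3,-8,2)=2, clip(-2,-8,2)=-2, clip(-2,-8,2)=-2 -> [-1, 2, 2, -2, -2] (max |s|=2)
Stage 5 (SUM): sum[0..0]=-1, sum[0..1]=1, sum[0..2]=3, sum[0..3]=1, sum[0..4]=-1 -> [-1, 1, 3, 1, -1] (max |s|=3)
Stage 6 (CLIP -6 7): clip(-1,-6,7)=-1, clip(1,-6,7)=1, clip(3,-6,7)=3, clip(1,-6,7)=1, clip(-1,-6,7)=-1 -> [-1, 1, 3, 1, -1] (max |s|=3)
Overall max amplitude: 5

Answer: 5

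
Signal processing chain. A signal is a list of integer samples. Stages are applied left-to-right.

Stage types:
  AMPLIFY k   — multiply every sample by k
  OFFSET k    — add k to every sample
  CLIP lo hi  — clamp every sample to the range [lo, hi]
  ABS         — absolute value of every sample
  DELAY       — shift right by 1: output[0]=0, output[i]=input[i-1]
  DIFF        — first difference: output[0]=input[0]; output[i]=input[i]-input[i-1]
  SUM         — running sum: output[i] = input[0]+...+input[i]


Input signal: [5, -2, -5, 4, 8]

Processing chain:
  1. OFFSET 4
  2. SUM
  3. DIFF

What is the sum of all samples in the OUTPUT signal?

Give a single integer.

Input: [5, -2, -5, 4, 8]
Stage 1 (OFFSET 4): 5+4=9, -2+4=2, -5+4=-1, 4+4=8, 8+4=12 -> [9, 2, -1, 8, 12]
Stage 2 (SUM): sum[0..0]=9, sum[0..1]=11, sum[0..2]=10, sum[0..3]=18, sum[0..4]=30 -> [9, 11, 10, 18, 30]
Stage 3 (DIFF): s[0]=9, 11-9=2, 10-11=-1, 18-10=8, 30-18=12 -> [9, 2, -1, 8, 12]
Output sum: 30

Answer: 30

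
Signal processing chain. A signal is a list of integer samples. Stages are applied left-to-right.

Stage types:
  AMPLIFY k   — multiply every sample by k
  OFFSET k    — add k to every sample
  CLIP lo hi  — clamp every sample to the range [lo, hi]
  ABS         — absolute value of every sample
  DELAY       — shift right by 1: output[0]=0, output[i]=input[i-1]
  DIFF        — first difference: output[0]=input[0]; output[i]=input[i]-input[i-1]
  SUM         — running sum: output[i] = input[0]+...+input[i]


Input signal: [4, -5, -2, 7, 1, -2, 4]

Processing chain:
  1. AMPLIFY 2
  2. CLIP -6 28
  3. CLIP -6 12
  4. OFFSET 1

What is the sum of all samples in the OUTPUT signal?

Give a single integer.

Answer: 23

Derivation:
Input: [4, -5, -2, 7, 1, -2, 4]
Stage 1 (AMPLIFY 2): 4*2=8, -5*2=-10, -2*2=-4, 7*2=14, 1*2=2, -2*2=-4, 4*2=8 -> [8, -10, -4, 14, 2, -4, 8]
Stage 2 (CLIP -6 28): clip(8,-6,28)=8, clip(-10,-6,28)=-6, clip(-4,-6,28)=-4, clip(14,-6,28)=14, clip(2,-6,28)=2, clip(-4,-6,28)=-4, clip(8,-6,28)=8 -> [8, -6, -4, 14, 2, -4, 8]
Stage 3 (CLIP -6 12): clip(8,-6,12)=8, clip(-6,-6,12)=-6, clip(-4,-6,12)=-4, clip(14,-6,12)=12, clip(2,-6,12)=2, clip(-4,-6,12)=-4, clip(8,-6,12)=8 -> [8, -6, -4, 12, 2, -4, 8]
Stage 4 (OFFSET 1): 8+1=9, -6+1=-5, -4+1=-3, 12+1=13, 2+1=3, -4+1=-3, 8+1=9 -> [9, -5, -3, 13, 3, -3, 9]
Output sum: 23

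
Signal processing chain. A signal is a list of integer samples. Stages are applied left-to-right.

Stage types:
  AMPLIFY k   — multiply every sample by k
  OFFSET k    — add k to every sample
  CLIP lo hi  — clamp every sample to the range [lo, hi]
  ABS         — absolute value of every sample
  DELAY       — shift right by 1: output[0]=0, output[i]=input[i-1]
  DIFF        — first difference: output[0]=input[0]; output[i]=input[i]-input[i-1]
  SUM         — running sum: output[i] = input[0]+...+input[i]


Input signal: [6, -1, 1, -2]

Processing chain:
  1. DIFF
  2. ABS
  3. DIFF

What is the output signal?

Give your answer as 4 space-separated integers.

Input: [6, -1, 1, -2]
Stage 1 (DIFF): s[0]=6, -1-6=-7, 1--1=2, -2-1=-3 -> [6, -7, 2, -3]
Stage 2 (ABS): |6|=6, |-7|=7, |2|=2, |-3|=3 -> [6, 7, 2, 3]
Stage 3 (DIFF): s[0]=6, 7-6=1, 2-7=-5, 3-2=1 -> [6, 1, -5, 1]

Answer: 6 1 -5 1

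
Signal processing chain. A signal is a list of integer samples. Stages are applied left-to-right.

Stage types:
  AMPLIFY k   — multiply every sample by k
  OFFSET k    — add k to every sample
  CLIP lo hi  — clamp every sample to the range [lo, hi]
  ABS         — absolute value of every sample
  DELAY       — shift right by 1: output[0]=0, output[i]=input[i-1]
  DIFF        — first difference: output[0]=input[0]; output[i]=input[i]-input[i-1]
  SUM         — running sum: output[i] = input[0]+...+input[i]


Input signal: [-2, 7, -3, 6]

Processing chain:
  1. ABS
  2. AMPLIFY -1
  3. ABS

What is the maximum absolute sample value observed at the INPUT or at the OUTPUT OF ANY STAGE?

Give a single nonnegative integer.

Input: [-2, 7, -3, 6] (max |s|=7)
Stage 1 (ABS): |-2|=2, |7|=7, |-3|=3, |6|=6 -> [2, 7, 3, 6] (max |s|=7)
Stage 2 (AMPLIFY -1): 2*-1=-2, 7*-1=-7, 3*-1=-3, 6*-1=-6 -> [-2, -7, -3, -6] (max |s|=7)
Stage 3 (ABS): |-2|=2, |-7|=7, |-3|=3, |-6|=6 -> [2, 7, 3, 6] (max |s|=7)
Overall max amplitude: 7

Answer: 7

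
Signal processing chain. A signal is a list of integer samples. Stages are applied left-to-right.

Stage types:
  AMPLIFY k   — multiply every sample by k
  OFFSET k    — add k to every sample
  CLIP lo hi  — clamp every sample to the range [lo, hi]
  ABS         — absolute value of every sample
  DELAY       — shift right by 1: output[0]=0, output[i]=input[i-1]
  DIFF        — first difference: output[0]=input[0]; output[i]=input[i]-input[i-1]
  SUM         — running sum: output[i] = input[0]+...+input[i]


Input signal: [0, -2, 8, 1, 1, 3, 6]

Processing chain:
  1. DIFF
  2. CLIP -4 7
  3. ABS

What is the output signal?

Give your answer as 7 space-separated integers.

Answer: 0 2 7 4 0 2 3

Derivation:
Input: [0, -2, 8, 1, 1, 3, 6]
Stage 1 (DIFF): s[0]=0, -2-0=-2, 8--2=10, 1-8=-7, 1-1=0, 3-1=2, 6-3=3 -> [0, -2, 10, -7, 0, 2, 3]
Stage 2 (CLIP -4 7): clip(0,-4,7)=0, clip(-2,-4,7)=-2, clip(10,-4,7)=7, clip(-7,-4,7)=-4, clip(0,-4,7)=0, clip(2,-4,7)=2, clip(3,-4,7)=3 -> [0, -2, 7, -4, 0, 2, 3]
Stage 3 (ABS): |0|=0, |-2|=2, |7|=7, |-4|=4, |0|=0, |2|=2, |3|=3 -> [0, 2, 7, 4, 0, 2, 3]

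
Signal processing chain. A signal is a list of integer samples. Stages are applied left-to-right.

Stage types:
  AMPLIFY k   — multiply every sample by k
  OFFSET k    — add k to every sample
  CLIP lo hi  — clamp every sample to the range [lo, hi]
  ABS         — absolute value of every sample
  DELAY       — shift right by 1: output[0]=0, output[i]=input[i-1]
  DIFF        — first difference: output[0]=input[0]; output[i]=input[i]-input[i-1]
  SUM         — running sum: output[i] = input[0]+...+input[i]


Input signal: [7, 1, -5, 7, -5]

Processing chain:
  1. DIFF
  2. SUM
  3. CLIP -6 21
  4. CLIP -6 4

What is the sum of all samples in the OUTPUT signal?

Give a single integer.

Input: [7, 1, -5, 7, -5]
Stage 1 (DIFF): s[0]=7, 1-7=-6, -5-1=-6, 7--5=12, -5-7=-12 -> [7, -6, -6, 12, -12]
Stage 2 (SUM): sum[0..0]=7, sum[0..1]=1, sum[0..2]=-5, sum[0..3]=7, sum[0..4]=-5 -> [7, 1, -5, 7, -5]
Stage 3 (CLIP -6 21): clip(7,-6,21)=7, clip(1,-6,21)=1, clip(-5,-6,21)=-5, clip(7,-6,21)=7, clip(-5,-6,21)=-5 -> [7, 1, -5, 7, -5]
Stage 4 (CLIP -6 4): clip(7,-6,4)=4, clip(1,-6,4)=1, clip(-5,-6,4)=-5, clip(7,-6,4)=4, clip(-5,-6,4)=-5 -> [4, 1, -5, 4, -5]
Output sum: -1

Answer: -1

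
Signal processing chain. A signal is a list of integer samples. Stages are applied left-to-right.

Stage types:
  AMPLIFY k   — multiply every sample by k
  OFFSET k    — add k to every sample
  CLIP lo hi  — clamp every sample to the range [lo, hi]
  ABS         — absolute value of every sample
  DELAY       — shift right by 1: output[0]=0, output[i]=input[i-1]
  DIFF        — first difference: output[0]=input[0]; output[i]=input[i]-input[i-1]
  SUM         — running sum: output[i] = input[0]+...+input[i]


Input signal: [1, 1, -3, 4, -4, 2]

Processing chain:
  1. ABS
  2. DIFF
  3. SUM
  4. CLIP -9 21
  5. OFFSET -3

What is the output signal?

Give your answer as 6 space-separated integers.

Input: [1, 1, -3, 4, -4, 2]
Stage 1 (ABS): |1|=1, |1|=1, |-3|=3, |4|=4, |-4|=4, |2|=2 -> [1, 1, 3, 4, 4, 2]
Stage 2 (DIFF): s[0]=1, 1-1=0, 3-1=2, 4-3=1, 4-4=0, 2-4=-2 -> [1, 0, 2, 1, 0, -2]
Stage 3 (SUM): sum[0..0]=1, sum[0..1]=1, sum[0..2]=3, sum[0..3]=4, sum[0..4]=4, sum[0..5]=2 -> [1, 1, 3, 4, 4, 2]
Stage 4 (CLIP -9 21): clip(1,-9,21)=1, clip(1,-9,21)=1, clip(3,-9,21)=3, clip(4,-9,21)=4, clip(4,-9,21)=4, clip(2,-9,21)=2 -> [1, 1, 3, 4, 4, 2]
Stage 5 (OFFSET -3): 1+-3=-2, 1+-3=-2, 3+-3=0, 4+-3=1, 4+-3=1, 2+-3=-1 -> [-2, -2, 0, 1, 1, -1]

Answer: -2 -2 0 1 1 -1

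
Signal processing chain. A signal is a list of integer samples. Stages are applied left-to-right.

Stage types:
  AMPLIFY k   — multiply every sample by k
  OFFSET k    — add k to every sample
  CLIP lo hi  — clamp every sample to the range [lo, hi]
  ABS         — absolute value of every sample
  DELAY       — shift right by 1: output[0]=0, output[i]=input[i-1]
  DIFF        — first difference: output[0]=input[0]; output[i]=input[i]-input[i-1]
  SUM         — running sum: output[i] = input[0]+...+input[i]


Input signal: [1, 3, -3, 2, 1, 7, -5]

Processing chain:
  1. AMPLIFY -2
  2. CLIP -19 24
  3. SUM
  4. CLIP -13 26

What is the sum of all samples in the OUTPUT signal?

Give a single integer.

Input: [1, 3, -3, 2, 1, 7, -5]
Stage 1 (AMPLIFY -2): 1*-2=-2, 3*-2=-6, -3*-2=6, 2*-2=-4, 1*-2=-2, 7*-2=-14, -5*-2=10 -> [-2, -6, 6, -4, -2, -14, 10]
Stage 2 (CLIP -19 24): clip(-2,-19,24)=-2, clip(-6,-19,24)=-6, clip(6,-19,24)=6, clip(-4,-19,24)=-4, clip(-2,-19,24)=-2, clip(-14,-19,24)=-14, clip(10,-19,24)=10 -> [-2, -6, 6, -4, -2, -14, 10]
Stage 3 (SUM): sum[0..0]=-2, sum[0..1]=-8, sum[0..2]=-2, sum[0..3]=-6, sum[0..4]=-8, sum[0..5]=-22, sum[0..6]=-12 -> [-2, -8, -2, -6, -8, -22, -12]
Stage 4 (CLIP -13 26): clip(-2,-13,26)=-2, clip(-8,-13,26)=-8, clip(-2,-13,26)=-2, clip(-6,-13,26)=-6, clip(-8,-13,26)=-8, clip(-22,-13,26)=-13, clip(-12,-13,26)=-12 -> [-2, -8, -2, -6, -8, -13, -12]
Output sum: -51

Answer: -51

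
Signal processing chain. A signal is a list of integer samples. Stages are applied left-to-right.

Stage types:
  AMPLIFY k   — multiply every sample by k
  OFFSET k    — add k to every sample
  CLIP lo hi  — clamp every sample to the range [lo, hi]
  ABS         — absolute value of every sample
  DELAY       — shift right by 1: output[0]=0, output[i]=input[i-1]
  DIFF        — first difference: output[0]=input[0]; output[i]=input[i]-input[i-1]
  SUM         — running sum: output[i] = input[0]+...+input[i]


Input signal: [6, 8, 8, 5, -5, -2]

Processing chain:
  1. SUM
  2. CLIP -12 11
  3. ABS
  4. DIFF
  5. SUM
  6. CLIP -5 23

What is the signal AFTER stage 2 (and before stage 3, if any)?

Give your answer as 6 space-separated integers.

Input: [6, 8, 8, 5, -5, -2]
Stage 1 (SUM): sum[0..0]=6, sum[0..1]=14, sum[0..2]=22, sum[0..3]=27, sum[0..4]=22, sum[0..5]=20 -> [6, 14, 22, 27, 22, 20]
Stage 2 (CLIP -12 11): clip(6,-12,11)=6, clip(14,-12,11)=11, clip(22,-12,11)=11, clip(27,-12,11)=11, clip(22,-12,11)=11, clip(20,-12,11)=11 -> [6, 11, 11, 11, 11, 11]

Answer: 6 11 11 11 11 11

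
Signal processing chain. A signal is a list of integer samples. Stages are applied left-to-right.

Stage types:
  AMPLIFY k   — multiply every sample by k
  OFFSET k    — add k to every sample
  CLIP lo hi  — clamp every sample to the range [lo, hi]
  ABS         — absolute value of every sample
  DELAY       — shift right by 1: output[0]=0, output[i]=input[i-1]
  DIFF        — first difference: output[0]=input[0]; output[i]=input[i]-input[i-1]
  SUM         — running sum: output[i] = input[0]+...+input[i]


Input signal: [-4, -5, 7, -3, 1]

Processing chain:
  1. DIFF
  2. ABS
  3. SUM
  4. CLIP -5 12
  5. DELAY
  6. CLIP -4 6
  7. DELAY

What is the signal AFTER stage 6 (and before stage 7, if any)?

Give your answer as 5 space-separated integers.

Answer: 0 4 5 6 6

Derivation:
Input: [-4, -5, 7, -3, 1]
Stage 1 (DIFF): s[0]=-4, -5--4=-1, 7--5=12, -3-7=-10, 1--3=4 -> [-4, -1, 12, -10, 4]
Stage 2 (ABS): |-4|=4, |-1|=1, |12|=12, |-10|=10, |4|=4 -> [4, 1, 12, 10, 4]
Stage 3 (SUM): sum[0..0]=4, sum[0..1]=5, sum[0..2]=17, sum[0..3]=27, sum[0..4]=31 -> [4, 5, 17, 27, 31]
Stage 4 (CLIP -5 12): clip(4,-5,12)=4, clip(5,-5,12)=5, clip(17,-5,12)=12, clip(27,-5,12)=12, clip(31,-5,12)=12 -> [4, 5, 12, 12, 12]
Stage 5 (DELAY): [0, 4, 5, 12, 12] = [0, 4, 5, 12, 12] -> [0, 4, 5, 12, 12]
Stage 6 (CLIP -4 6): clip(0,-4,6)=0, clip(4,-4,6)=4, clip(5,-4,6)=5, clip(12,-4,6)=6, clip(12,-4,6)=6 -> [0, 4, 5, 6, 6]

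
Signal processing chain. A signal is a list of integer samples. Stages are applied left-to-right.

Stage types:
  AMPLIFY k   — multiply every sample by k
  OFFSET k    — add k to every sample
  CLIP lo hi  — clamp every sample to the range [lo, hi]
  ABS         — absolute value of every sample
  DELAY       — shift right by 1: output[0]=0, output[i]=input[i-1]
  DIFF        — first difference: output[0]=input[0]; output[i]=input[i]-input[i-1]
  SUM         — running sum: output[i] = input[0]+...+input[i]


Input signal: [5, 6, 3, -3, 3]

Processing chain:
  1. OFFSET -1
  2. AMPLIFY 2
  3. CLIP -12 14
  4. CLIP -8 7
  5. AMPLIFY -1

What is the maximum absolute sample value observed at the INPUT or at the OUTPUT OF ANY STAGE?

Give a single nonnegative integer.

Input: [5, 6, 3, -3, 3] (max |s|=6)
Stage 1 (OFFSET -1): 5+-1=4, 6+-1=5, 3+-1=2, -3+-1=-4, 3+-1=2 -> [4, 5, 2, -4, 2] (max |s|=5)
Stage 2 (AMPLIFY 2): 4*2=8, 5*2=10, 2*2=4, -4*2=-8, 2*2=4 -> [8, 10, 4, -8, 4] (max |s|=10)
Stage 3 (CLIP -12 14): clip(8,-12,14)=8, clip(10,-12,14)=10, clip(4,-12,14)=4, clip(-8,-12,14)=-8, clip(4,-12,14)=4 -> [8, 10, 4, -8, 4] (max |s|=10)
Stage 4 (CLIP -8 7): clip(8,-8,7)=7, clip(10,-8,7)=7, clip(4,-8,7)=4, clip(-8,-8,7)=-8, clip(4,-8,7)=4 -> [7, 7, 4, -8, 4] (max |s|=8)
Stage 5 (AMPLIFY -1): 7*-1=-7, 7*-1=-7, 4*-1=-4, -8*-1=8, 4*-1=-4 -> [-7, -7, -4, 8, -4] (max |s|=8)
Overall max amplitude: 10

Answer: 10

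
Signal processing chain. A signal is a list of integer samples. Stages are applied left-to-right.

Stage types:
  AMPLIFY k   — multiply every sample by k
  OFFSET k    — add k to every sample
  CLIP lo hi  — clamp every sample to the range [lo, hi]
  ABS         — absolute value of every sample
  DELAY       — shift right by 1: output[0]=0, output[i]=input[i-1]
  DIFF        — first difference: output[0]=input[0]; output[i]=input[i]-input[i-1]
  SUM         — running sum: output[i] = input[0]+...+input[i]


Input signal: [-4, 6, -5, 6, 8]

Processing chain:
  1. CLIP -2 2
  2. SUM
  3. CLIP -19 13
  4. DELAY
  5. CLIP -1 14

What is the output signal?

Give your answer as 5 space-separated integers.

Answer: 0 -1 0 -1 0

Derivation:
Input: [-4, 6, -5, 6, 8]
Stage 1 (CLIP -2 2): clip(-4,-2,2)=-2, clip(6,-2,2)=2, clip(-5,-2,2)=-2, clip(6,-2,2)=2, clip(8,-2,2)=2 -> [-2, 2, -2, 2, 2]
Stage 2 (SUM): sum[0..0]=-2, sum[0..1]=0, sum[0..2]=-2, sum[0..3]=0, sum[0..4]=2 -> [-2, 0, -2, 0, 2]
Stage 3 (CLIP -19 13): clip(-2,-19,13)=-2, clip(0,-19,13)=0, clip(-2,-19,13)=-2, clip(0,-19,13)=0, clip(2,-19,13)=2 -> [-2, 0, -2, 0, 2]
Stage 4 (DELAY): [0, -2, 0, -2, 0] = [0, -2, 0, -2, 0] -> [0, -2, 0, -2, 0]
Stage 5 (CLIP -1 14): clip(0,-1,14)=0, clip(-2,-1,14)=-1, clip(0,-1,14)=0, clip(-2,-1,14)=-1, clip(0,-1,14)=0 -> [0, -1, 0, -1, 0]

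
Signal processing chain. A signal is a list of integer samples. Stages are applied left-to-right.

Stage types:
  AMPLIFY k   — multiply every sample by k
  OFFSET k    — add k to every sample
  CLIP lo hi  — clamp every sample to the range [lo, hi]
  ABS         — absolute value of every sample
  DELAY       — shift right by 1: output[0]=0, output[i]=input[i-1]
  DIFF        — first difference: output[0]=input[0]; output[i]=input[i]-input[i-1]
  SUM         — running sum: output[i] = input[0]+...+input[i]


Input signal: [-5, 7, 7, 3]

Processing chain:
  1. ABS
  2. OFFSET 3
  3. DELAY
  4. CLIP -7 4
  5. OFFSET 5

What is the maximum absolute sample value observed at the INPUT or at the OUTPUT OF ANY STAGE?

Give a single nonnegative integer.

Input: [-5, 7, 7, 3] (max |s|=7)
Stage 1 (ABS): |-5|=5, |7|=7, |7|=7, |3|=3 -> [5, 7, 7, 3] (max |s|=7)
Stage 2 (OFFSET 3): 5+3=8, 7+3=10, 7+3=10, 3+3=6 -> [8, 10, 10, 6] (max |s|=10)
Stage 3 (DELAY): [0, 8, 10, 10] = [0, 8, 10, 10] -> [0, 8, 10, 10] (max |s|=10)
Stage 4 (CLIP -7 4): clip(0,-7,4)=0, clip(8,-7,4)=4, clip(10,-7,4)=4, clip(10,-7,4)=4 -> [0, 4, 4, 4] (max |s|=4)
Stage 5 (OFFSET 5): 0+5=5, 4+5=9, 4+5=9, 4+5=9 -> [5, 9, 9, 9] (max |s|=9)
Overall max amplitude: 10

Answer: 10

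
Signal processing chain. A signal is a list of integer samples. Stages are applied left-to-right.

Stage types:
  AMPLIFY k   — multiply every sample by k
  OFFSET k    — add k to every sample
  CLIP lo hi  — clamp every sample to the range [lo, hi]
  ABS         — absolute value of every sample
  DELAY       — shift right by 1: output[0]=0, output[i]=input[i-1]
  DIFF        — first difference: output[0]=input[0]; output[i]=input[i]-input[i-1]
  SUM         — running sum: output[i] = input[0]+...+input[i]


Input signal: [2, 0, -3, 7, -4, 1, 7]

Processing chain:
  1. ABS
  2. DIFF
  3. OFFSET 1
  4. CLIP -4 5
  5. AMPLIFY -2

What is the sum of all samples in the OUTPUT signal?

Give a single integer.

Answer: -24

Derivation:
Input: [2, 0, -3, 7, -4, 1, 7]
Stage 1 (ABS): |2|=2, |0|=0, |-3|=3, |7|=7, |-4|=4, |1|=1, |7|=7 -> [2, 0, 3, 7, 4, 1, 7]
Stage 2 (DIFF): s[0]=2, 0-2=-2, 3-0=3, 7-3=4, 4-7=-3, 1-4=-3, 7-1=6 -> [2, -2, 3, 4, -3, -3, 6]
Stage 3 (OFFSET 1): 2+1=3, -2+1=-1, 3+1=4, 4+1=5, -3+1=-2, -3+1=-2, 6+1=7 -> [3, -1, 4, 5, -2, -2, 7]
Stage 4 (CLIP -4 5): clip(3,-4,5)=3, clip(-1,-4,5)=-1, clip(4,-4,5)=4, clip(5,-4,5)=5, clip(-2,-4,5)=-2, clip(-2,-4,5)=-2, clip(7,-4,5)=5 -> [3, -1, 4, 5, -2, -2, 5]
Stage 5 (AMPLIFY -2): 3*-2=-6, -1*-2=2, 4*-2=-8, 5*-2=-10, -2*-2=4, -2*-2=4, 5*-2=-10 -> [-6, 2, -8, -10, 4, 4, -10]
Output sum: -24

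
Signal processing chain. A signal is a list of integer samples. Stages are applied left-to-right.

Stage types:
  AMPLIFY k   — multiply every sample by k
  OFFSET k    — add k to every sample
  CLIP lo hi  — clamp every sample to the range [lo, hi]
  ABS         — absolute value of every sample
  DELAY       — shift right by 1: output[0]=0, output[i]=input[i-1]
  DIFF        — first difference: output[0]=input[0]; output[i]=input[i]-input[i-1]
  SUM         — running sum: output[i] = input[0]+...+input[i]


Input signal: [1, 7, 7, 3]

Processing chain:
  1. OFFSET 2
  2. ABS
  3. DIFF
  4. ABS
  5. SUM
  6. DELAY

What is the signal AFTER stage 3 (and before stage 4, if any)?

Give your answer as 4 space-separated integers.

Input: [1, 7, 7, 3]
Stage 1 (OFFSET 2): 1+2=3, 7+2=9, 7+2=9, 3+2=5 -> [3, 9, 9, 5]
Stage 2 (ABS): |3|=3, |9|=9, |9|=9, |5|=5 -> [3, 9, 9, 5]
Stage 3 (DIFF): s[0]=3, 9-3=6, 9-9=0, 5-9=-4 -> [3, 6, 0, -4]

Answer: 3 6 0 -4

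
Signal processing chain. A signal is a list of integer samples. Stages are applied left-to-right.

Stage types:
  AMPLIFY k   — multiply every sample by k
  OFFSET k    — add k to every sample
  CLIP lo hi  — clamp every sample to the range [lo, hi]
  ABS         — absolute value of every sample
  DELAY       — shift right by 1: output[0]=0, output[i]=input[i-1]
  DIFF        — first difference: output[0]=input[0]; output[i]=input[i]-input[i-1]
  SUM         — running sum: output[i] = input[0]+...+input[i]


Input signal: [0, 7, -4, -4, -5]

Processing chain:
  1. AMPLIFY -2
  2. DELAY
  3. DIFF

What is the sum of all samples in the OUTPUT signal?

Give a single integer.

Answer: 8

Derivation:
Input: [0, 7, -4, -4, -5]
Stage 1 (AMPLIFY -2): 0*-2=0, 7*-2=-14, -4*-2=8, -4*-2=8, -5*-2=10 -> [0, -14, 8, 8, 10]
Stage 2 (DELAY): [0, 0, -14, 8, 8] = [0, 0, -14, 8, 8] -> [0, 0, -14, 8, 8]
Stage 3 (DIFF): s[0]=0, 0-0=0, -14-0=-14, 8--14=22, 8-8=0 -> [0, 0, -14, 22, 0]
Output sum: 8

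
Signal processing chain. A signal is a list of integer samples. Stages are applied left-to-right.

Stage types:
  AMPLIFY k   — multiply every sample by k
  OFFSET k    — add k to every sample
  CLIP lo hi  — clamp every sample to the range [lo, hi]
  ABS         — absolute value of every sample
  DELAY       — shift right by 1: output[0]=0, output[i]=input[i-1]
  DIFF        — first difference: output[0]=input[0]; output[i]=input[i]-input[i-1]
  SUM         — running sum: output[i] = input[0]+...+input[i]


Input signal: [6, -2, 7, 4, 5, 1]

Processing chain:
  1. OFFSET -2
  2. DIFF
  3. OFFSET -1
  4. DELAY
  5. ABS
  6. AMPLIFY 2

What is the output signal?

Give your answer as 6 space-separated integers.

Answer: 0 6 18 16 8 0

Derivation:
Input: [6, -2, 7, 4, 5, 1]
Stage 1 (OFFSET -2): 6+-2=4, -2+-2=-4, 7+-2=5, 4+-2=2, 5+-2=3, 1+-2=-1 -> [4, -4, 5, 2, 3, -1]
Stage 2 (DIFF): s[0]=4, -4-4=-8, 5--4=9, 2-5=-3, 3-2=1, -1-3=-4 -> [4, -8, 9, -3, 1, -4]
Stage 3 (OFFSET -1): 4+-1=3, -8+-1=-9, 9+-1=8, -3+-1=-4, 1+-1=0, -4+-1=-5 -> [3, -9, 8, -4, 0, -5]
Stage 4 (DELAY): [0, 3, -9, 8, -4, 0] = [0, 3, -9, 8, -4, 0] -> [0, 3, -9, 8, -4, 0]
Stage 5 (ABS): |0|=0, |3|=3, |-9|=9, |8|=8, |-4|=4, |0|=0 -> [0, 3, 9, 8, 4, 0]
Stage 6 (AMPLIFY 2): 0*2=0, 3*2=6, 9*2=18, 8*2=16, 4*2=8, 0*2=0 -> [0, 6, 18, 16, 8, 0]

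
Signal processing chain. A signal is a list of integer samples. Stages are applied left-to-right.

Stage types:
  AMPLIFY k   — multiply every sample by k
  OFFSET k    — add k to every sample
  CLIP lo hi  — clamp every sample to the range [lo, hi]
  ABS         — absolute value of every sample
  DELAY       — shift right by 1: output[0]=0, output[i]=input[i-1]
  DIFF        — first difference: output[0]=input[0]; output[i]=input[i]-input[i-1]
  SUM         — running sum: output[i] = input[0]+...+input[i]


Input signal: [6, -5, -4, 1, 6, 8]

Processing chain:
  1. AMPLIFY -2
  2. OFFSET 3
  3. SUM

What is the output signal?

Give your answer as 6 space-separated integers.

Answer: -9 4 15 16 7 -6

Derivation:
Input: [6, -5, -4, 1, 6, 8]
Stage 1 (AMPLIFY -2): 6*-2=-12, -5*-2=10, -4*-2=8, 1*-2=-2, 6*-2=-12, 8*-2=-16 -> [-12, 10, 8, -2, -12, -16]
Stage 2 (OFFSET 3): -12+3=-9, 10+3=13, 8+3=11, -2+3=1, -12+3=-9, -16+3=-13 -> [-9, 13, 11, 1, -9, -13]
Stage 3 (SUM): sum[0..0]=-9, sum[0..1]=4, sum[0..2]=15, sum[0..3]=16, sum[0..4]=7, sum[0..5]=-6 -> [-9, 4, 15, 16, 7, -6]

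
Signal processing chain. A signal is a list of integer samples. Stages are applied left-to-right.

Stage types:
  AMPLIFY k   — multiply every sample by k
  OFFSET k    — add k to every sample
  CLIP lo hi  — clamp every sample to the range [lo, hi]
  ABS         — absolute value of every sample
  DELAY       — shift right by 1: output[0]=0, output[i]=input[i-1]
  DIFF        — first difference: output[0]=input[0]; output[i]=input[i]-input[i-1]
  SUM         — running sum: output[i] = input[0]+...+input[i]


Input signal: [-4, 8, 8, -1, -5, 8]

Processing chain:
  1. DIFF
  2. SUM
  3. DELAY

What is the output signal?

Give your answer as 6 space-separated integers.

Input: [-4, 8, 8, -1, -5, 8]
Stage 1 (DIFF): s[0]=-4, 8--4=12, 8-8=0, -1-8=-9, -5--1=-4, 8--5=13 -> [-4, 12, 0, -9, -4, 13]
Stage 2 (SUM): sum[0..0]=-4, sum[0..1]=8, sum[0..2]=8, sum[0..3]=-1, sum[0..4]=-5, sum[0..5]=8 -> [-4, 8, 8, -1, -5, 8]
Stage 3 (DELAY): [0, -4, 8, 8, -1, -5] = [0, -4, 8, 8, -1, -5] -> [0, -4, 8, 8, -1, -5]

Answer: 0 -4 8 8 -1 -5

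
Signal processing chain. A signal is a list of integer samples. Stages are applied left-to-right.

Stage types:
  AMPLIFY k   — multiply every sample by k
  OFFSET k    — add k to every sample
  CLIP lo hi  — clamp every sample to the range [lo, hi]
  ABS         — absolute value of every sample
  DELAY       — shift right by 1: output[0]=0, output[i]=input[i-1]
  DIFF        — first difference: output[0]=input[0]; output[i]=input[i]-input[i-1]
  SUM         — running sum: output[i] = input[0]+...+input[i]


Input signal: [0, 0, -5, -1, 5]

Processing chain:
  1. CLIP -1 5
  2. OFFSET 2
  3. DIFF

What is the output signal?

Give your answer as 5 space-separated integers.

Answer: 2 0 -1 0 6

Derivation:
Input: [0, 0, -5, -1, 5]
Stage 1 (CLIP -1 5): clip(0,-1,5)=0, clip(0,-1,5)=0, clip(-5,-1,5)=-1, clip(-1,-1,5)=-1, clip(5,-1,5)=5 -> [0, 0, -1, -1, 5]
Stage 2 (OFFSET 2): 0+2=2, 0+2=2, -1+2=1, -1+2=1, 5+2=7 -> [2, 2, 1, 1, 7]
Stage 3 (DIFF): s[0]=2, 2-2=0, 1-2=-1, 1-1=0, 7-1=6 -> [2, 0, -1, 0, 6]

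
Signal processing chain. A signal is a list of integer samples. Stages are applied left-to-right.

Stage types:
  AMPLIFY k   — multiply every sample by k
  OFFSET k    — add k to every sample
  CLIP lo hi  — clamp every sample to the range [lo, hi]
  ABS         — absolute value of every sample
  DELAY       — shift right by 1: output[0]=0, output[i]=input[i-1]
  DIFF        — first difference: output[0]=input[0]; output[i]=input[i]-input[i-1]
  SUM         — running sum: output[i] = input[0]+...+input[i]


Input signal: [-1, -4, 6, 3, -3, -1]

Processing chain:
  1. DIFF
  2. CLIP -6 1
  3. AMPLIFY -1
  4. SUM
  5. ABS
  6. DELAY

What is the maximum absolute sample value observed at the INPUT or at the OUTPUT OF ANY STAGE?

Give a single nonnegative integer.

Input: [-1, -4, 6, 3, -3, -1] (max |s|=6)
Stage 1 (DIFF): s[0]=-1, -4--1=-3, 6--4=10, 3-6=-3, -3-3=-6, -1--3=2 -> [-1, -3, 10, -3, -6, 2] (max |s|=10)
Stage 2 (CLIP -6 1): clip(-1,-6,1)=-1, clip(-3,-6,1)=-3, clip(10,-6,1)=1, clip(-3,-6,1)=-3, clip(-6,-6,1)=-6, clip(2,-6,1)=1 -> [-1, -3, 1, -3, -6, 1] (max |s|=6)
Stage 3 (AMPLIFY -1): -1*-1=1, -3*-1=3, 1*-1=-1, -3*-1=3, -6*-1=6, 1*-1=-1 -> [1, 3, -1, 3, 6, -1] (max |s|=6)
Stage 4 (SUM): sum[0..0]=1, sum[0..1]=4, sum[0..2]=3, sum[0..3]=6, sum[0..4]=12, sum[0..5]=11 -> [1, 4, 3, 6, 12, 11] (max |s|=12)
Stage 5 (ABS): |1|=1, |4|=4, |3|=3, |6|=6, |12|=12, |11|=11 -> [1, 4, 3, 6, 12, 11] (max |s|=12)
Stage 6 (DELAY): [0, 1, 4, 3, 6, 12] = [0, 1, 4, 3, 6, 12] -> [0, 1, 4, 3, 6, 12] (max |s|=12)
Overall max amplitude: 12

Answer: 12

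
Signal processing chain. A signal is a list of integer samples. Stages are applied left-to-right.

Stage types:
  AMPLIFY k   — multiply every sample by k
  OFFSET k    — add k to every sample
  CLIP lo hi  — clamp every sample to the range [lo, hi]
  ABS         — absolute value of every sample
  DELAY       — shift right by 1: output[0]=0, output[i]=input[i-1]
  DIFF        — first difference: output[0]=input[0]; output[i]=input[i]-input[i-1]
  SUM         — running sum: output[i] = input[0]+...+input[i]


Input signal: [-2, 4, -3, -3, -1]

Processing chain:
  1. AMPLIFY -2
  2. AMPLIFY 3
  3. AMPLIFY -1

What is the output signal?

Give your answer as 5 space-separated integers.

Answer: -12 24 -18 -18 -6

Derivation:
Input: [-2, 4, -3, -3, -1]
Stage 1 (AMPLIFY -2): -2*-2=4, 4*-2=-8, -3*-2=6, -3*-2=6, -1*-2=2 -> [4, -8, 6, 6, 2]
Stage 2 (AMPLIFY 3): 4*3=12, -8*3=-24, 6*3=18, 6*3=18, 2*3=6 -> [12, -24, 18, 18, 6]
Stage 3 (AMPLIFY -1): 12*-1=-12, -24*-1=24, 18*-1=-18, 18*-1=-18, 6*-1=-6 -> [-12, 24, -18, -18, -6]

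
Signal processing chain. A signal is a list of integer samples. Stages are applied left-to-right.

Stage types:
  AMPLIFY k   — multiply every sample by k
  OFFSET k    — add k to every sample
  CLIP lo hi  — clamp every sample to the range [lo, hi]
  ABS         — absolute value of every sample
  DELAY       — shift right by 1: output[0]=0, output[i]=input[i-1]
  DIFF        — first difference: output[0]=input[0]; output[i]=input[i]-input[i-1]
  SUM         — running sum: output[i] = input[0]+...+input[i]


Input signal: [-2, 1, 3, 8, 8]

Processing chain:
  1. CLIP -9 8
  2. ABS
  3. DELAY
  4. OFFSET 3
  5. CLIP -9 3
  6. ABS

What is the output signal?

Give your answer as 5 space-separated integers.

Answer: 3 3 3 3 3

Derivation:
Input: [-2, 1, 3, 8, 8]
Stage 1 (CLIP -9 8): clip(-2,-9,8)=-2, clip(1,-9,8)=1, clip(3,-9,8)=3, clip(8,-9,8)=8, clip(8,-9,8)=8 -> [-2, 1, 3, 8, 8]
Stage 2 (ABS): |-2|=2, |1|=1, |3|=3, |8|=8, |8|=8 -> [2, 1, 3, 8, 8]
Stage 3 (DELAY): [0, 2, 1, 3, 8] = [0, 2, 1, 3, 8] -> [0, 2, 1, 3, 8]
Stage 4 (OFFSET 3): 0+3=3, 2+3=5, 1+3=4, 3+3=6, 8+3=11 -> [3, 5, 4, 6, 11]
Stage 5 (CLIP -9 3): clip(3,-9,3)=3, clip(5,-9,3)=3, clip(4,-9,3)=3, clip(6,-9,3)=3, clip(11,-9,3)=3 -> [3, 3, 3, 3, 3]
Stage 6 (ABS): |3|=3, |3|=3, |3|=3, |3|=3, |3|=3 -> [3, 3, 3, 3, 3]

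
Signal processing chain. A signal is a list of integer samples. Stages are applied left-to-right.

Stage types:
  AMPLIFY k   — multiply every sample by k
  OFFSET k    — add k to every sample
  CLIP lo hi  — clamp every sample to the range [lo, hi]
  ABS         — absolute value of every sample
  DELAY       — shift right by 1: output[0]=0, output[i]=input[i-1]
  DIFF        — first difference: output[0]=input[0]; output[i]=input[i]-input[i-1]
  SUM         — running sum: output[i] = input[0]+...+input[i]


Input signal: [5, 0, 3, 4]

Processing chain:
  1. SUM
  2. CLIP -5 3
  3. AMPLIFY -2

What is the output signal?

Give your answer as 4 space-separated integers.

Answer: -6 -6 -6 -6

Derivation:
Input: [5, 0, 3, 4]
Stage 1 (SUM): sum[0..0]=5, sum[0..1]=5, sum[0..2]=8, sum[0..3]=12 -> [5, 5, 8, 12]
Stage 2 (CLIP -5 3): clip(5,-5,3)=3, clip(5,-5,3)=3, clip(8,-5,3)=3, clip(12,-5,3)=3 -> [3, 3, 3, 3]
Stage 3 (AMPLIFY -2): 3*-2=-6, 3*-2=-6, 3*-2=-6, 3*-2=-6 -> [-6, -6, -6, -6]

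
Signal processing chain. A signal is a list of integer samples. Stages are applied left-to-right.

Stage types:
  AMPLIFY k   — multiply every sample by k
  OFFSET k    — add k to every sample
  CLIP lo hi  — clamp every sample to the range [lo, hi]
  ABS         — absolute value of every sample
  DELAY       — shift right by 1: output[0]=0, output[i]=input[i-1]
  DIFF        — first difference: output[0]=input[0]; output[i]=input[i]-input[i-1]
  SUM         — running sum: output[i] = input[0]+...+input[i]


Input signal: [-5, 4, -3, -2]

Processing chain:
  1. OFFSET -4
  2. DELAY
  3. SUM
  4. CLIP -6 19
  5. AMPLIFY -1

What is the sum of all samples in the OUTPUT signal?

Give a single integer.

Input: [-5, 4, -3, -2]
Stage 1 (OFFSET -4): -5+-4=-9, 4+-4=0, -3+-4=-7, -2+-4=-6 -> [-9, 0, -7, -6]
Stage 2 (DELAY): [0, -9, 0, -7] = [0, -9, 0, -7] -> [0, -9, 0, -7]
Stage 3 (SUM): sum[0..0]=0, sum[0..1]=-9, sum[0..2]=-9, sum[0..3]=-16 -> [0, -9, -9, -16]
Stage 4 (CLIP -6 19): clip(0,-6,19)=0, clip(-9,-6,19)=-6, clip(-9,-6,19)=-6, clip(-16,-6,19)=-6 -> [0, -6, -6, -6]
Stage 5 (AMPLIFY -1): 0*-1=0, -6*-1=6, -6*-1=6, -6*-1=6 -> [0, 6, 6, 6]
Output sum: 18

Answer: 18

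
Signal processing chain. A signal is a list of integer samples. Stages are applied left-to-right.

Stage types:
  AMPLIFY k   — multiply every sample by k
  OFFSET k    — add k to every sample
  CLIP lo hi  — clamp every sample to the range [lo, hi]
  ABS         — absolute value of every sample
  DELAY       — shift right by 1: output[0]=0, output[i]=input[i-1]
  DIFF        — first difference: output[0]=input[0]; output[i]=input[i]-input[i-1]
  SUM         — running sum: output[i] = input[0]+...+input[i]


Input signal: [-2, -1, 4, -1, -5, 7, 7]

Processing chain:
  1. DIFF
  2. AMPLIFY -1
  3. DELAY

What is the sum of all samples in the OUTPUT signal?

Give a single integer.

Answer: -7

Derivation:
Input: [-2, -1, 4, -1, -5, 7, 7]
Stage 1 (DIFF): s[0]=-2, -1--2=1, 4--1=5, -1-4=-5, -5--1=-4, 7--5=12, 7-7=0 -> [-2, 1, 5, -5, -4, 12, 0]
Stage 2 (AMPLIFY -1): -2*-1=2, 1*-1=-1, 5*-1=-5, -5*-1=5, -4*-1=4, 12*-1=-12, 0*-1=0 -> [2, -1, -5, 5, 4, -12, 0]
Stage 3 (DELAY): [0, 2, -1, -5, 5, 4, -12] = [0, 2, -1, -5, 5, 4, -12] -> [0, 2, -1, -5, 5, 4, -12]
Output sum: -7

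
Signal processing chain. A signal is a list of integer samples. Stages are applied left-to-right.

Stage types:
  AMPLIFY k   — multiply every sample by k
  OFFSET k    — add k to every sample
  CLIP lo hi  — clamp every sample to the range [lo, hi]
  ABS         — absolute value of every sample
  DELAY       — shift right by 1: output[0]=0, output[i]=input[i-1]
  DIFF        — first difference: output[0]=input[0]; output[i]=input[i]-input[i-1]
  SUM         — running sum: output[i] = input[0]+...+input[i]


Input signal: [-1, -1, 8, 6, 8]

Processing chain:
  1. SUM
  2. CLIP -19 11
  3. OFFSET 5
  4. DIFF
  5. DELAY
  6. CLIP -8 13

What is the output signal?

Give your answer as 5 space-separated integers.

Answer: 0 4 -1 8 5

Derivation:
Input: [-1, -1, 8, 6, 8]
Stage 1 (SUM): sum[0..0]=-1, sum[0..1]=-2, sum[0..2]=6, sum[0..3]=12, sum[0..4]=20 -> [-1, -2, 6, 12, 20]
Stage 2 (CLIP -19 11): clip(-1,-19,11)=-1, clip(-2,-19,11)=-2, clip(6,-19,11)=6, clip(12,-19,11)=11, clip(20,-19,11)=11 -> [-1, -2, 6, 11, 11]
Stage 3 (OFFSET 5): -1+5=4, -2+5=3, 6+5=11, 11+5=16, 11+5=16 -> [4, 3, 11, 16, 16]
Stage 4 (DIFF): s[0]=4, 3-4=-1, 11-3=8, 16-11=5, 16-16=0 -> [4, -1, 8, 5, 0]
Stage 5 (DELAY): [0, 4, -1, 8, 5] = [0, 4, -1, 8, 5] -> [0, 4, -1, 8, 5]
Stage 6 (CLIP -8 13): clip(0,-8,13)=0, clip(4,-8,13)=4, clip(-1,-8,13)=-1, clip(8,-8,13)=8, clip(5,-8,13)=5 -> [0, 4, -1, 8, 5]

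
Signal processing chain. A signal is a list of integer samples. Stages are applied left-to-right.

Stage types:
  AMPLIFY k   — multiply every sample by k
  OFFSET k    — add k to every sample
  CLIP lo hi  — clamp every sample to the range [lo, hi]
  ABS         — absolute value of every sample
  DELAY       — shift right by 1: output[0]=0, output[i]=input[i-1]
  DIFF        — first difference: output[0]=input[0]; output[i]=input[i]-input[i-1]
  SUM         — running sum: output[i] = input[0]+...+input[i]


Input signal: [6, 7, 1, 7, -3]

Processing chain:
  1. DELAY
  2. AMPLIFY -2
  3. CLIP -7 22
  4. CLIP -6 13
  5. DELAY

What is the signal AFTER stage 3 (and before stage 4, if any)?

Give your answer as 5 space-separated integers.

Answer: 0 -7 -7 -2 -7

Derivation:
Input: [6, 7, 1, 7, -3]
Stage 1 (DELAY): [0, 6, 7, 1, 7] = [0, 6, 7, 1, 7] -> [0, 6, 7, 1, 7]
Stage 2 (AMPLIFY -2): 0*-2=0, 6*-2=-12, 7*-2=-14, 1*-2=-2, 7*-2=-14 -> [0, -12, -14, -2, -14]
Stage 3 (CLIP -7 22): clip(0,-7,22)=0, clip(-12,-7,22)=-7, clip(-14,-7,22)=-7, clip(-2,-7,22)=-2, clip(-14,-7,22)=-7 -> [0, -7, -7, -2, -7]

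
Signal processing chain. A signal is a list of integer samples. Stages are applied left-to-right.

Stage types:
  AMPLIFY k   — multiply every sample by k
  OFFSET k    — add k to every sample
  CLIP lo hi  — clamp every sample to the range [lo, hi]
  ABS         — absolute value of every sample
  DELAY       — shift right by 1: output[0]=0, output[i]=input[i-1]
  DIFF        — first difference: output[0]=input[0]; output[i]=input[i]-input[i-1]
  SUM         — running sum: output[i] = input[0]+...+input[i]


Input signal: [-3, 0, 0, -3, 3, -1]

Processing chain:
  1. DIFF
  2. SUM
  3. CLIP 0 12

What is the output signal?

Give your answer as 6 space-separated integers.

Answer: 0 0 0 0 3 0

Derivation:
Input: [-3, 0, 0, -3, 3, -1]
Stage 1 (DIFF): s[0]=-3, 0--3=3, 0-0=0, -3-0=-3, 3--3=6, -1-3=-4 -> [-3, 3, 0, -3, 6, -4]
Stage 2 (SUM): sum[0..0]=-3, sum[0..1]=0, sum[0..2]=0, sum[0..3]=-3, sum[0..4]=3, sum[0..5]=-1 -> [-3, 0, 0, -3, 3, -1]
Stage 3 (CLIP 0 12): clip(-3,0,12)=0, clip(0,0,12)=0, clip(0,0,12)=0, clip(-3,0,12)=0, clip(3,0,12)=3, clip(-1,0,12)=0 -> [0, 0, 0, 0, 3, 0]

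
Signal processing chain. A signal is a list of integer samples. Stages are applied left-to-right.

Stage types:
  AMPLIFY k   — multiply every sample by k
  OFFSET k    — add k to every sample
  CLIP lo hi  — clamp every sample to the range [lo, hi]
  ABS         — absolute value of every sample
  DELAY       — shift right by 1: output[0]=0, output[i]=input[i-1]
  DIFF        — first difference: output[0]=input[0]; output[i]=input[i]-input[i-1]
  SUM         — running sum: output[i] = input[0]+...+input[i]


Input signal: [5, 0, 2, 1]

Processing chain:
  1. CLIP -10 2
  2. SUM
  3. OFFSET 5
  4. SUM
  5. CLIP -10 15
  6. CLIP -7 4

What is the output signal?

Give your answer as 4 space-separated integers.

Answer: 4 4 4 4

Derivation:
Input: [5, 0, 2, 1]
Stage 1 (CLIP -10 2): clip(5,-10,2)=2, clip(0,-10,2)=0, clip(2,-10,2)=2, clip(1,-10,2)=1 -> [2, 0, 2, 1]
Stage 2 (SUM): sum[0..0]=2, sum[0..1]=2, sum[0..2]=4, sum[0..3]=5 -> [2, 2, 4, 5]
Stage 3 (OFFSET 5): 2+5=7, 2+5=7, 4+5=9, 5+5=10 -> [7, 7, 9, 10]
Stage 4 (SUM): sum[0..0]=7, sum[0..1]=14, sum[0..2]=23, sum[0..3]=33 -> [7, 14, 23, 33]
Stage 5 (CLIP -10 15): clip(7,-10,15)=7, clip(14,-10,15)=14, clip(23,-10,15)=15, clip(33,-10,15)=15 -> [7, 14, 15, 15]
Stage 6 (CLIP -7 4): clip(7,-7,4)=4, clip(14,-7,4)=4, clip(15,-7,4)=4, clip(15,-7,4)=4 -> [4, 4, 4, 4]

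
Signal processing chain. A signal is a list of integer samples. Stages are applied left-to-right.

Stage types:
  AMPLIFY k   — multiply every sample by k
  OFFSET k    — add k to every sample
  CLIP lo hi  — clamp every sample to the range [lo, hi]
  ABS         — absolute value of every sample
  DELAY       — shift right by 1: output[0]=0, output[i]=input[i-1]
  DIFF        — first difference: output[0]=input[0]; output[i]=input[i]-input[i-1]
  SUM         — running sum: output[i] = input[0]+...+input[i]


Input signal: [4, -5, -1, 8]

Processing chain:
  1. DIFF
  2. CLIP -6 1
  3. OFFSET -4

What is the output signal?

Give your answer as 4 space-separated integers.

Input: [4, -5, -1, 8]
Stage 1 (DIFF): s[0]=4, -5-4=-9, -1--5=4, 8--1=9 -> [4, -9, 4, 9]
Stage 2 (CLIP -6 1): clip(4,-6,1)=1, clip(-9,-6,1)=-6, clip(4,-6,1)=1, clip(9,-6,1)=1 -> [1, -6, 1, 1]
Stage 3 (OFFSET -4): 1+-4=-3, -6+-4=-10, 1+-4=-3, 1+-4=-3 -> [-3, -10, -3, -3]

Answer: -3 -10 -3 -3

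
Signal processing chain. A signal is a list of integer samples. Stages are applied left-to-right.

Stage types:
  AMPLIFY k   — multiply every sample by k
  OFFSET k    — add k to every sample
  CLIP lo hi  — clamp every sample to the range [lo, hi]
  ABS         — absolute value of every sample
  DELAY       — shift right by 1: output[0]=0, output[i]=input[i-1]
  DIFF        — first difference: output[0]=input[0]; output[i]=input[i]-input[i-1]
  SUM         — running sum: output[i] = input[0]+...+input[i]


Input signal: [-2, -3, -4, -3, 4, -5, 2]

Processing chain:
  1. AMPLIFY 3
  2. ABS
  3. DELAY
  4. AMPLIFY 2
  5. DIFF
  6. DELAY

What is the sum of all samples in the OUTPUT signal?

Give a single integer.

Input: [-2, -3, -4, -3, 4, -5, 2]
Stage 1 (AMPLIFY 3): -2*3=-6, -3*3=-9, -4*3=-12, -3*3=-9, 4*3=12, -5*3=-15, 2*3=6 -> [-6, -9, -12, -9, 12, -15, 6]
Stage 2 (ABS): |-6|=6, |-9|=9, |-12|=12, |-9|=9, |12|=12, |-15|=15, |6|=6 -> [6, 9, 12, 9, 12, 15, 6]
Stage 3 (DELAY): [0, 6, 9, 12, 9, 12, 15] = [0, 6, 9, 12, 9, 12, 15] -> [0, 6, 9, 12, 9, 12, 15]
Stage 4 (AMPLIFY 2): 0*2=0, 6*2=12, 9*2=18, 12*2=24, 9*2=18, 12*2=24, 15*2=30 -> [0, 12, 18, 24, 18, 24, 30]
Stage 5 (DIFF): s[0]=0, 12-0=12, 18-12=6, 24-18=6, 18-24=-6, 24-18=6, 30-24=6 -> [0, 12, 6, 6, -6, 6, 6]
Stage 6 (DELAY): [0, 0, 12, 6, 6, -6, 6] = [0, 0, 12, 6, 6, -6, 6] -> [0, 0, 12, 6, 6, -6, 6]
Output sum: 24

Answer: 24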